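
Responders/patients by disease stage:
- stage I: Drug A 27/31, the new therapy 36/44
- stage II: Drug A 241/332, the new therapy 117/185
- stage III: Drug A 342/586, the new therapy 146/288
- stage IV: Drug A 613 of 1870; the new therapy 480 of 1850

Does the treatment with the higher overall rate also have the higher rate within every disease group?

Yes

Stage I: Drug A 27/31 = 87.1%, the new therapy 36/44 = 81.8% → Drug A
Stage II: Drug A 241/332 = 72.6%, the new therapy 117/185 = 63.2% → Drug A
Stage III: Drug A 342/586 = 58.4%, the new therapy 146/288 = 50.7% → Drug A
Stage IV: Drug A 613/1870 = 32.8%, the new therapy 480/1850 = 25.9% → Drug A
Overall: Drug A 1223/2819 = 43.4%, the new therapy 779/2367 = 32.9% → Drug A
Drug A wins overall and in every disease group — no reversal.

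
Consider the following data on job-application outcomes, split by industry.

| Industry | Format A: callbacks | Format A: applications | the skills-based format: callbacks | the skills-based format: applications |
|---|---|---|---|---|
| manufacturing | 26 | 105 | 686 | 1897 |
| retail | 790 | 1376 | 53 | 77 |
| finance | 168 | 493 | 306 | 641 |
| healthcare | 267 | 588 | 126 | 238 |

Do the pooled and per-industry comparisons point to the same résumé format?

No

Manufacturing: Format A 26/105 = 24.8%, the skills-based format 686/1897 = 36.2% → the skills-based format
Retail: Format A 790/1376 = 57.4%, the skills-based format 53/77 = 68.8% → the skills-based format
Finance: Format A 168/493 = 34.1%, the skills-based format 306/641 = 47.7% → the skills-based format
Healthcare: Format A 267/588 = 45.4%, the skills-based format 126/238 = 52.9% → the skills-based format
Overall: Format A 1251/2562 = 48.8%, the skills-based format 1171/2853 = 41.0% → Format A
The skills-based format wins each industry group but Format A wins overall — the comparison reverses. The skills-based format's applications skew toward manufacturing, which has a lower base rate.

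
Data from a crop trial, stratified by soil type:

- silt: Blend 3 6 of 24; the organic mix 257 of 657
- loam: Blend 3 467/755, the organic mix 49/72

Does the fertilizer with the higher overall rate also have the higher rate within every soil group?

No

Silt: Blend 3 6/24 = 25.0%, the organic mix 257/657 = 39.1% → the organic mix
Loam: Blend 3 467/755 = 61.9%, the organic mix 49/72 = 68.1% → the organic mix
Overall: Blend 3 473/779 = 60.7%, the organic mix 306/729 = 42.0% → Blend 3
The organic mix wins each soil group but Blend 3 wins overall — the comparison reverses. The organic mix's plots skew toward silt, which has a lower base rate.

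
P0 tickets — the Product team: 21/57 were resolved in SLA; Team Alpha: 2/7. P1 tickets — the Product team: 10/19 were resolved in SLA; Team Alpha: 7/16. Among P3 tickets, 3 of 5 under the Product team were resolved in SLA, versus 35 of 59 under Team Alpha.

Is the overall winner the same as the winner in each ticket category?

P0: the Product team 21/57 = 36.8%, Team Alpha 2/7 = 28.6% → the Product team
P1: the Product team 10/19 = 52.6%, Team Alpha 7/16 = 43.8% → the Product team
P3: the Product team 3/5 = 60.0%, Team Alpha 35/59 = 59.3% → the Product team
Overall: the Product team 34/81 = 42.0%, Team Alpha 44/82 = 53.7% → Team Alpha
The Product team wins each ticket group but Team Alpha wins overall — the comparison reverses. The Product team's tickets skew toward P0, which has a lower base rate.

No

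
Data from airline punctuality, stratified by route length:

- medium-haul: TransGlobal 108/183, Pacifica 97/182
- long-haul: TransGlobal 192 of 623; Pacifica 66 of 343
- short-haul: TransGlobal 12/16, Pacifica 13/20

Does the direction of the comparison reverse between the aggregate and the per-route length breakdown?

No

Medium-haul: TransGlobal 108/183 = 59.0%, Pacifica 97/182 = 53.3% → TransGlobal
Long-haul: TransGlobal 192/623 = 30.8%, Pacifica 66/343 = 19.2% → TransGlobal
Short-haul: TransGlobal 12/16 = 75.0%, Pacifica 13/20 = 65.0% → TransGlobal
Overall: TransGlobal 312/822 = 38.0%, Pacifica 176/545 = 32.3% → TransGlobal
TransGlobal wins overall and in every route group — no reversal.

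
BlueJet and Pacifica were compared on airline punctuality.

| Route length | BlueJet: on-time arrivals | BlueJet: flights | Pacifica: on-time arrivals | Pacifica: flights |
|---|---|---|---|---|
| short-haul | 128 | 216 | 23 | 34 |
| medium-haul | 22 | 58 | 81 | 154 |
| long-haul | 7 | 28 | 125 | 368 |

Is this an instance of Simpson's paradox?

Yes

Short-haul: BlueJet 128/216 = 59.3%, Pacifica 23/34 = 67.6% → Pacifica
Medium-haul: BlueJet 22/58 = 37.9%, Pacifica 81/154 = 52.6% → Pacifica
Long-haul: BlueJet 7/28 = 25.0%, Pacifica 125/368 = 34.0% → Pacifica
Overall: BlueJet 157/302 = 52.0%, Pacifica 229/556 = 41.2% → BlueJet
Pacifica wins each route group but BlueJet wins overall — the comparison reverses. Pacifica's flights skew toward long-haul, which has a lower base rate.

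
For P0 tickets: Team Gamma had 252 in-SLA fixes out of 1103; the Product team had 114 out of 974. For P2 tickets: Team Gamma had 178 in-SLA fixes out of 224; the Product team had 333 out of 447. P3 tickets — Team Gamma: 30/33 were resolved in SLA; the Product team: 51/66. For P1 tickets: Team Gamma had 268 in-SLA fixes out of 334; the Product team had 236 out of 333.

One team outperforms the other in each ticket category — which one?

Team Gamma

P0: Team Gamma 252/1103 = 22.8%, the Product team 114/974 = 11.7% → Team Gamma
P2: Team Gamma 178/224 = 79.5%, the Product team 333/447 = 74.5% → Team Gamma
P3: Team Gamma 30/33 = 90.9%, the Product team 51/66 = 77.3% → Team Gamma
P1: Team Gamma 268/334 = 80.2%, the Product team 236/333 = 70.9% → Team Gamma
Team Gamma has the higher rate in all 4 groups.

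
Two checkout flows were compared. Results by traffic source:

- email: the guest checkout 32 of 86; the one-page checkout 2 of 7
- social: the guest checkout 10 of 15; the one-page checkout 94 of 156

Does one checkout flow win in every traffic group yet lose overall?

Email: the guest checkout 32/86 = 37.2%, the one-page checkout 2/7 = 28.6% → the guest checkout
Social: the guest checkout 10/15 = 66.7%, the one-page checkout 94/156 = 60.3% → the guest checkout
Overall: the guest checkout 42/101 = 41.6%, the one-page checkout 96/163 = 58.9% → the one-page checkout
The guest checkout wins each traffic group but the one-page checkout wins overall — the comparison reverses. The guest checkout's sessions skew toward email, which has a lower base rate.

Yes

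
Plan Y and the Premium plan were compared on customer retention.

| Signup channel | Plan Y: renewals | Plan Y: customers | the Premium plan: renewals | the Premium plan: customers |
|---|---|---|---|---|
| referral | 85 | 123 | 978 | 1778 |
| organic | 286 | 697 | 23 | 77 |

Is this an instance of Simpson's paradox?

Yes

Referral: Plan Y 85/123 = 69.1%, the Premium plan 978/1778 = 55.0% → Plan Y
Organic: Plan Y 286/697 = 41.0%, the Premium plan 23/77 = 29.9% → Plan Y
Overall: Plan Y 371/820 = 45.2%, the Premium plan 1001/1855 = 54.0% → the Premium plan
Plan Y wins each signup group but the Premium plan wins overall — the comparison reverses. Plan Y's customers skew toward organic, which has a lower base rate.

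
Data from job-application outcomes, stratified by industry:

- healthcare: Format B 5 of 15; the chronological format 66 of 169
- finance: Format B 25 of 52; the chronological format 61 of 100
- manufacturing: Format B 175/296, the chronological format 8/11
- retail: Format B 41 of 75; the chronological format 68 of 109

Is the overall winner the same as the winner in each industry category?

No

Healthcare: Format B 5/15 = 33.3%, the chronological format 66/169 = 39.1% → the chronological format
Finance: Format B 25/52 = 48.1%, the chronological format 61/100 = 61.0% → the chronological format
Manufacturing: Format B 175/296 = 59.1%, the chronological format 8/11 = 72.7% → the chronological format
Retail: Format B 41/75 = 54.7%, the chronological format 68/109 = 62.4% → the chronological format
Overall: Format B 246/438 = 56.2%, the chronological format 203/389 = 52.2% → Format B
The chronological format wins each industry group but Format B wins overall — the comparison reverses. The chronological format's applications skew toward healthcare, which has a lower base rate.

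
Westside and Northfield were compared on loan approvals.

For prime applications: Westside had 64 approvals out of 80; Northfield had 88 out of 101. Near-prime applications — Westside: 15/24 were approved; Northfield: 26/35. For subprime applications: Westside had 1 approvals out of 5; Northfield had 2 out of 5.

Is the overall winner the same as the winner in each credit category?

Prime: Westside 64/80 = 80.0%, Northfield 88/101 = 87.1% → Northfield
Near-prime: Westside 15/24 = 62.5%, Northfield 26/35 = 74.3% → Northfield
Subprime: Westside 1/5 = 20.0%, Northfield 2/5 = 40.0% → Northfield
Overall: Westside 80/109 = 73.4%, Northfield 116/141 = 82.3% → Northfield
Northfield wins overall and in every credit group — no reversal.

Yes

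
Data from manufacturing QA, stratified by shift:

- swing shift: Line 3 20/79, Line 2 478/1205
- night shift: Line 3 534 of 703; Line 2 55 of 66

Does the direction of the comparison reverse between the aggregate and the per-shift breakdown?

Swing shift: Line 3 20/79 = 25.3%, Line 2 478/1205 = 39.7% → Line 2
Night shift: Line 3 534/703 = 76.0%, Line 2 55/66 = 83.3% → Line 2
Overall: Line 3 554/782 = 70.8%, Line 2 533/1271 = 41.9% → Line 3
Line 2 wins each shift group but Line 3 wins overall — the comparison reverses. Line 2's units skew toward swing shift, which has a lower base rate.

Yes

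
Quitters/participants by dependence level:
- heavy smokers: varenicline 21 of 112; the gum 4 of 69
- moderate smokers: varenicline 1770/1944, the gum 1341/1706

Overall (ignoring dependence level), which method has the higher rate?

varenicline

Heavy smokers: varenicline 21/112 = 18.8%, the gum 4/69 = 5.8% → varenicline
Moderate smokers: varenicline 1770/1944 = 91.0%, the gum 1341/1706 = 78.6% → varenicline
Overall: varenicline 1791/2056 = 87.1%, the gum 1345/1775 = 75.8% → varenicline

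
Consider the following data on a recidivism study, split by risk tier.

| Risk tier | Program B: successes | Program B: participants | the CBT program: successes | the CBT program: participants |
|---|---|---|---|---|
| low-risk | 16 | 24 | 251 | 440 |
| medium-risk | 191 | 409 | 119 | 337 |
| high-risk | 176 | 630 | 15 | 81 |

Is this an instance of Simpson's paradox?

Yes

Low-risk: Program B 16/24 = 66.7%, the CBT program 251/440 = 57.0% → Program B
Medium-risk: Program B 191/409 = 46.7%, the CBT program 119/337 = 35.3% → Program B
High-risk: Program B 176/630 = 27.9%, the CBT program 15/81 = 18.5% → Program B
Overall: Program B 383/1063 = 36.0%, the CBT program 385/858 = 44.9% → the CBT program
Program B wins each risk group but the CBT program wins overall — the comparison reverses. Program B's participants skew toward high-risk, which has a lower base rate.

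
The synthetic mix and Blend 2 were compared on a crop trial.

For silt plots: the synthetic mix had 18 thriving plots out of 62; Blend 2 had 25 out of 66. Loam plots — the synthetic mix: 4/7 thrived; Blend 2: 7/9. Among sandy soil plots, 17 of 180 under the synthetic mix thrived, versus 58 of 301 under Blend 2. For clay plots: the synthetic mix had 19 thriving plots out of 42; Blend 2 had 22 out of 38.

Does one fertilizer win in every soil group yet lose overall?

No

Silt: the synthetic mix 18/62 = 29.0%, Blend 2 25/66 = 37.9% → Blend 2
Loam: the synthetic mix 4/7 = 57.1%, Blend 2 7/9 = 77.8% → Blend 2
Sandy soil: the synthetic mix 17/180 = 9.4%, Blend 2 58/301 = 19.3% → Blend 2
Clay: the synthetic mix 19/42 = 45.2%, Blend 2 22/38 = 57.9% → Blend 2
Overall: the synthetic mix 58/291 = 19.9%, Blend 2 112/414 = 27.1% → Blend 2
Blend 2 wins overall and in every soil group — no reversal.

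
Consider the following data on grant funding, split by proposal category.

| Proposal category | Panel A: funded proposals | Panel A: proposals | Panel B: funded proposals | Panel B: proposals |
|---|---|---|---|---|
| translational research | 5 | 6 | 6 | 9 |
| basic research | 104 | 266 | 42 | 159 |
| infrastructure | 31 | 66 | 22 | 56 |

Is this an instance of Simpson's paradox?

Translational research: Panel A 5/6 = 83.3%, Panel B 6/9 = 66.7% → Panel A
Basic research: Panel A 104/266 = 39.1%, Panel B 42/159 = 26.4% → Panel A
Infrastructure: Panel A 31/66 = 47.0%, Panel B 22/56 = 39.3% → Panel A
Overall: Panel A 140/338 = 41.4%, Panel B 70/224 = 31.2% → Panel A
Panel A wins overall and in every proposal group — no reversal.

No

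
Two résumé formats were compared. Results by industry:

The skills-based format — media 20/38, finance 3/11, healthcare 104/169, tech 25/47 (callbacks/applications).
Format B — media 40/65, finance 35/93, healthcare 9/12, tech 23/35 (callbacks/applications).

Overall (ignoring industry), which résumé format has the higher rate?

Media: the skills-based format 20/38 = 52.6%, Format B 40/65 = 61.5% → Format B
Finance: the skills-based format 3/11 = 27.3%, Format B 35/93 = 37.6% → Format B
Healthcare: the skills-based format 104/169 = 61.5%, Format B 9/12 = 75.0% → Format B
Tech: the skills-based format 25/47 = 53.2%, Format B 23/35 = 65.7% → Format B
Overall: the skills-based format 152/265 = 57.4%, Format B 107/205 = 52.2% → the skills-based format
(Format B wins every industry group but the skills-based format wins overall — Format B's applications skew toward the low-rate finance group.)

the skills-based format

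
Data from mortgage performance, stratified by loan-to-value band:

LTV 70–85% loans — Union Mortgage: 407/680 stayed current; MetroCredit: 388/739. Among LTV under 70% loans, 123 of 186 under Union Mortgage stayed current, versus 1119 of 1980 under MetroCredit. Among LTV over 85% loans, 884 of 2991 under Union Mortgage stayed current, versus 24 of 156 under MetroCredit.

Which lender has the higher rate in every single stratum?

LTV 70–85%: Union Mortgage 407/680 = 59.9%, MetroCredit 388/739 = 52.5% → Union Mortgage
LTV under 70%: Union Mortgage 123/186 = 66.1%, MetroCredit 1119/1980 = 56.5% → Union Mortgage
LTV over 85%: Union Mortgage 884/2991 = 29.6%, MetroCredit 24/156 = 15.4% → Union Mortgage
Union Mortgage has the higher rate in all 3 groups.

Union Mortgage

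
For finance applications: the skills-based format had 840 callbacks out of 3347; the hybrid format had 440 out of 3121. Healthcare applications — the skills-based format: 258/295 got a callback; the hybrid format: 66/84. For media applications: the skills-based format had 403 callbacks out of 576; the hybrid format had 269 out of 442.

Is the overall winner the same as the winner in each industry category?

Yes

Finance: the skills-based format 840/3347 = 25.1%, the hybrid format 440/3121 = 14.1% → the skills-based format
Healthcare: the skills-based format 258/295 = 87.5%, the hybrid format 66/84 = 78.6% → the skills-based format
Media: the skills-based format 403/576 = 70.0%, the hybrid format 269/442 = 60.9% → the skills-based format
Overall: the skills-based format 1501/4218 = 35.6%, the hybrid format 775/3647 = 21.3% → the skills-based format
The skills-based format wins overall and in every industry group — no reversal.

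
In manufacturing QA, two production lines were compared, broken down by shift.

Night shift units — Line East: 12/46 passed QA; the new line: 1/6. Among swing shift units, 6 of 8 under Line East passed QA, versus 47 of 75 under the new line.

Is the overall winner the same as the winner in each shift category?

Night shift: Line East 12/46 = 26.1%, the new line 1/6 = 16.7% → Line East
Swing shift: Line East 6/8 = 75.0%, the new line 47/75 = 62.7% → Line East
Overall: Line East 18/54 = 33.3%, the new line 48/81 = 59.3% → the new line
Line East wins each shift group but the new line wins overall — the comparison reverses. Line East's units skew toward night shift, which has a lower base rate.

No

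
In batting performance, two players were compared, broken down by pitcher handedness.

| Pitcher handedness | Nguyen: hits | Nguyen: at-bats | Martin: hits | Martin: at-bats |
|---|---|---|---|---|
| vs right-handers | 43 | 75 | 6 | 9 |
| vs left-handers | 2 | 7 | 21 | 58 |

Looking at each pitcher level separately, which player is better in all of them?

Martin

Vs right-handers: Nguyen 43/75 = 57.3%, Martin 6/9 = 66.7% → Martin
Vs left-handers: Nguyen 2/7 = 28.6%, Martin 21/58 = 36.2% → Martin
Martin has the higher rate in both groups.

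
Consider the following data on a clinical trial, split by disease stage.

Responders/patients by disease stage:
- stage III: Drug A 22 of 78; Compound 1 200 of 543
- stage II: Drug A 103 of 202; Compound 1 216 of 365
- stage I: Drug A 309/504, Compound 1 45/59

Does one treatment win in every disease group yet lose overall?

Yes

Stage III: Drug A 22/78 = 28.2%, Compound 1 200/543 = 36.8% → Compound 1
Stage II: Drug A 103/202 = 51.0%, Compound 1 216/365 = 59.2% → Compound 1
Stage I: Drug A 309/504 = 61.3%, Compound 1 45/59 = 76.3% → Compound 1
Overall: Drug A 434/784 = 55.4%, Compound 1 461/967 = 47.7% → Drug A
Compound 1 wins each disease group but Drug A wins overall — the comparison reverses. Compound 1's patients skew toward stage III, which has a lower base rate.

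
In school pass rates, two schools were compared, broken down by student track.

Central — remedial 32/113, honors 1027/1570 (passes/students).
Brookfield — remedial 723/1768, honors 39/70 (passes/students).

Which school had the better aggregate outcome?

Remedial: Central 32/113 = 28.3%, Brookfield 723/1768 = 40.9% → Brookfield
Honors: Central 1027/1570 = 65.4%, Brookfield 39/70 = 55.7% → Central
Overall: Central 1059/1683 = 62.9%, Brookfield 762/1838 = 41.5% → Central
(Neither sweeps every student group, but Central has the higher pooled rate.)

Central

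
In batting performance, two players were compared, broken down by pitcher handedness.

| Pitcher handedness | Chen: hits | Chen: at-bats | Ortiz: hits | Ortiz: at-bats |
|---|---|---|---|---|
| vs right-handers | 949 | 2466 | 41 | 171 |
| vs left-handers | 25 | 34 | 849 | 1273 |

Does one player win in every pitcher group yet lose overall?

Yes

Vs right-handers: Chen 949/2466 = 38.5%, Ortiz 41/171 = 24.0% → Chen
Vs left-handers: Chen 25/34 = 73.5%, Ortiz 849/1273 = 66.7% → Chen
Overall: Chen 974/2500 = 39.0%, Ortiz 890/1444 = 61.6% → Ortiz
Chen wins each pitcher group but Ortiz wins overall — the comparison reverses. Chen's at-bats skew toward vs right-handers, which has a lower base rate.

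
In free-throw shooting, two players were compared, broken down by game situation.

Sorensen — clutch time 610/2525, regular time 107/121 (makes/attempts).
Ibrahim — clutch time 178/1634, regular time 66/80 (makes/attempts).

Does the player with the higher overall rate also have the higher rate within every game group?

Clutch time: Sorensen 610/2525 = 24.2%, Ibrahim 178/1634 = 10.9% → Sorensen
Regular time: Sorensen 107/121 = 88.4%, Ibrahim 66/80 = 82.5% → Sorensen
Overall: Sorensen 717/2646 = 27.1%, Ibrahim 244/1714 = 14.2% → Sorensen
Sorensen wins overall and in every game group — no reversal.

Yes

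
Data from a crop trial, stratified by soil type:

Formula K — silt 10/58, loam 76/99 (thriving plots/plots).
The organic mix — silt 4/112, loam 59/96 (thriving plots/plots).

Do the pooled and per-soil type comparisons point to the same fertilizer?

Yes

Silt: Formula K 10/58 = 17.2%, the organic mix 4/112 = 3.6% → Formula K
Loam: Formula K 76/99 = 76.8%, the organic mix 59/96 = 61.5% → Formula K
Overall: Formula K 86/157 = 54.8%, the organic mix 63/208 = 30.3% → Formula K
Formula K wins overall and in every soil group — no reversal.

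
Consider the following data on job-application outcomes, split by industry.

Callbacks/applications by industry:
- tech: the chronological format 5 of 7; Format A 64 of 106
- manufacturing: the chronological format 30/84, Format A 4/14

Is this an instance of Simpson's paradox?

Tech: the chronological format 5/7 = 71.4%, Format A 64/106 = 60.4% → the chronological format
Manufacturing: the chronological format 30/84 = 35.7%, Format A 4/14 = 28.6% → the chronological format
Overall: the chronological format 35/91 = 38.5%, Format A 68/120 = 56.7% → Format A
The chronological format wins each industry group but Format A wins overall — the comparison reverses. The chronological format's applications skew toward manufacturing, which has a lower base rate.

Yes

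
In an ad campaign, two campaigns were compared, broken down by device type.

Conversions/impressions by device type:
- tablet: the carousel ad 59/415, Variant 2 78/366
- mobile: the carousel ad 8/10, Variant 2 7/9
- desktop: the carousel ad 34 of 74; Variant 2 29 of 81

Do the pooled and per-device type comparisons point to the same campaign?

Tablet: the carousel ad 59/415 = 14.2%, Variant 2 78/366 = 21.3% → Variant 2
Mobile: the carousel ad 8/10 = 80.0%, Variant 2 7/9 = 77.8% → the carousel ad
Desktop: the carousel ad 34/74 = 45.9%, Variant 2 29/81 = 35.8% → the carousel ad
Overall: the carousel ad 101/499 = 20.2%, Variant 2 114/456 = 25.0% → Variant 2
Neither sweeps: the carousel ad wins 2 of 3 groups, Variant 2 wins 1. Variant 2 wins overall but not every group — no Simpson reversal.

No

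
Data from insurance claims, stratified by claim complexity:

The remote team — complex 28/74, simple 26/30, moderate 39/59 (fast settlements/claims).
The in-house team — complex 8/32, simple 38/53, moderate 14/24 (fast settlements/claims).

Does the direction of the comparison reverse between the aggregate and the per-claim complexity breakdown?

No

Complex: the remote team 28/74 = 37.8%, the in-house team 8/32 = 25.0% → the remote team
Simple: the remote team 26/30 = 86.7%, the in-house team 38/53 = 71.7% → the remote team
Moderate: the remote team 39/59 = 66.1%, the in-house team 14/24 = 58.3% → the remote team
Overall: the remote team 93/163 = 57.1%, the in-house team 60/109 = 55.0% → the remote team
The remote team wins overall and in every claim group — no reversal.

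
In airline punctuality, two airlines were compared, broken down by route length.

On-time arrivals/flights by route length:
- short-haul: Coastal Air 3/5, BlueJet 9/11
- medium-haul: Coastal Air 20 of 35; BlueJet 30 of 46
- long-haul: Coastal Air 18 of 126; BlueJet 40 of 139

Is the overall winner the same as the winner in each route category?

Short-haul: Coastal Air 3/5 = 60.0%, BlueJet 9/11 = 81.8% → BlueJet
Medium-haul: Coastal Air 20/35 = 57.1%, BlueJet 30/46 = 65.2% → BlueJet
Long-haul: Coastal Air 18/126 = 14.3%, BlueJet 40/139 = 28.8% → BlueJet
Overall: Coastal Air 41/166 = 24.7%, BlueJet 79/196 = 40.3% → BlueJet
BlueJet wins overall and in every route group — no reversal.

Yes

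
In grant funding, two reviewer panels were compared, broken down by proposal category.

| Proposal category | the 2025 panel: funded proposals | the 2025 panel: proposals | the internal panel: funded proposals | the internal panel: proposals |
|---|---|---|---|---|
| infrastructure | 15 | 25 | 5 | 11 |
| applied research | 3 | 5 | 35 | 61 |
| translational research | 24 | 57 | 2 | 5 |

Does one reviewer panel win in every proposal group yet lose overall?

Yes

Infrastructure: the 2025 panel 15/25 = 60.0%, the internal panel 5/11 = 45.5% → the 2025 panel
Applied research: the 2025 panel 3/5 = 60.0%, the internal panel 35/61 = 57.4% → the 2025 panel
Translational research: the 2025 panel 24/57 = 42.1%, the internal panel 2/5 = 40.0% → the 2025 panel
Overall: the 2025 panel 42/87 = 48.3%, the internal panel 42/77 = 54.5% → the internal panel
The 2025 panel wins each proposal group but the internal panel wins overall — the comparison reverses. The 2025 panel's proposals skew toward translational research, which has a lower base rate.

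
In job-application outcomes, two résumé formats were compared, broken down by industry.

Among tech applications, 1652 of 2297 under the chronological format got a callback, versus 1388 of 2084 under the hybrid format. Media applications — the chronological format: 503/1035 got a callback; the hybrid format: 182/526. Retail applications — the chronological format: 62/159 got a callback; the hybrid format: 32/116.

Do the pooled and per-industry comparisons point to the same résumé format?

Tech: the chronological format 1652/2297 = 71.9%, the hybrid format 1388/2084 = 66.6% → the chronological format
Media: the chronological format 503/1035 = 48.6%, the hybrid format 182/526 = 34.6% → the chronological format
Retail: the chronological format 62/159 = 39.0%, the hybrid format 32/116 = 27.6% → the chronological format
Overall: the chronological format 2217/3491 = 63.5%, the hybrid format 1602/2726 = 58.8% → the chronological format
The chronological format wins overall and in every industry group — no reversal.

Yes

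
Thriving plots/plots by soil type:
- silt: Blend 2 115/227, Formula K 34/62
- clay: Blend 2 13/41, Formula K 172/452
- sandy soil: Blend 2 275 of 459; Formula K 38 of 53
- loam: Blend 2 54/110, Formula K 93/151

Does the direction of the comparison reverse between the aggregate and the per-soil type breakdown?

Silt: Blend 2 115/227 = 50.7%, Formula K 34/62 = 54.8% → Formula K
Clay: Blend 2 13/41 = 31.7%, Formula K 172/452 = 38.1% → Formula K
Sandy soil: Blend 2 275/459 = 59.9%, Formula K 38/53 = 71.7% → Formula K
Loam: Blend 2 54/110 = 49.1%, Formula K 93/151 = 61.6% → Formula K
Overall: Blend 2 457/837 = 54.6%, Formula K 337/718 = 46.9% → Blend 2
Formula K wins each soil group but Blend 2 wins overall — the comparison reverses. Formula K's plots skew toward clay, which has a lower base rate.

Yes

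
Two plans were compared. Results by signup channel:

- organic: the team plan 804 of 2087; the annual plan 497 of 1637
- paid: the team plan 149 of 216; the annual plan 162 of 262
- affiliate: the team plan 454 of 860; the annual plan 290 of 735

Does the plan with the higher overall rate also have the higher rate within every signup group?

Organic: the team plan 804/2087 = 38.5%, the annual plan 497/1637 = 30.4% → the team plan
Paid: the team plan 149/216 = 69.0%, the annual plan 162/262 = 61.8% → the team plan
Affiliate: the team plan 454/860 = 52.8%, the annual plan 290/735 = 39.5% → the team plan
Overall: the team plan 1407/3163 = 44.5%, the annual plan 949/2634 = 36.0% → the team plan
The team plan wins overall and in every signup group — no reversal.

Yes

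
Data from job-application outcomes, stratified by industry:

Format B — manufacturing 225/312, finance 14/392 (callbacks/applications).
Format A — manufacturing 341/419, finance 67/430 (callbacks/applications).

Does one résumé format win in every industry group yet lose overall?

Manufacturing: Format B 225/312 = 72.1%, Format A 341/419 = 81.4% → Format A
Finance: Format B 14/392 = 3.6%, Format A 67/430 = 15.6% → Format A
Overall: Format B 239/704 = 33.9%, Format A 408/849 = 48.1% → Format A
Format A wins overall and in every industry group — no reversal.

No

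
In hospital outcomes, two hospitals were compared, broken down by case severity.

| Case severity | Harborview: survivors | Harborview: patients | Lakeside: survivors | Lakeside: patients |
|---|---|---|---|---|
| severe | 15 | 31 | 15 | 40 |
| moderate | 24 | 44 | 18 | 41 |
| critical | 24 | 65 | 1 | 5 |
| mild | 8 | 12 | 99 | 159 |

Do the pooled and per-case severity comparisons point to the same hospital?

No

Severe: Harborview 15/31 = 48.4%, Lakeside 15/40 = 37.5% → Harborview
Moderate: Harborview 24/44 = 54.5%, Lakeside 18/41 = 43.9% → Harborview
Critical: Harborview 24/65 = 36.9%, Lakeside 1/5 = 20.0% → Harborview
Mild: Harborview 8/12 = 66.7%, Lakeside 99/159 = 62.3% → Harborview
Overall: Harborview 71/152 = 46.7%, Lakeside 133/245 = 54.3% → Lakeside
Harborview wins each case group but Lakeside wins overall — the comparison reverses. Harborview's patients skew toward critical, which has a lower base rate.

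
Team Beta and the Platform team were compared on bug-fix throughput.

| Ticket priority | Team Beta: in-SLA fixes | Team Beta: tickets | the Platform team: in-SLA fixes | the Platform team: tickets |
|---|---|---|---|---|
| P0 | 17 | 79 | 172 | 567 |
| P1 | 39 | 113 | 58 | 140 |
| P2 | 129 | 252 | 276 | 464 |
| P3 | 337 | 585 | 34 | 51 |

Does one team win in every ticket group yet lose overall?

Yes

P0: Team Beta 17/79 = 21.5%, the Platform team 172/567 = 30.3% → the Platform team
P1: Team Beta 39/113 = 34.5%, the Platform team 58/140 = 41.4% → the Platform team
P2: Team Beta 129/252 = 51.2%, the Platform team 276/464 = 59.5% → the Platform team
P3: Team Beta 337/585 = 57.6%, the Platform team 34/51 = 66.7% → the Platform team
Overall: Team Beta 522/1029 = 50.7%, the Platform team 540/1222 = 44.2% → Team Beta
The Platform team wins each ticket group but Team Beta wins overall — the comparison reverses. The Platform team's tickets skew toward P0, which has a lower base rate.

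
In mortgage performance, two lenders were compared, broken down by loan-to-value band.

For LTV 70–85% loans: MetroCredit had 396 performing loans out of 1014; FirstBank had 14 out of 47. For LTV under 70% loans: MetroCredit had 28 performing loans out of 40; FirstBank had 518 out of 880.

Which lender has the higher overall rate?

LTV 70–85%: MetroCredit 396/1014 = 39.1%, FirstBank 14/47 = 29.8% → MetroCredit
LTV under 70%: MetroCredit 28/40 = 70.0%, FirstBank 518/880 = 58.9% → MetroCredit
Overall: MetroCredit 424/1054 = 40.2%, FirstBank 532/927 = 57.4% → FirstBank
(MetroCredit wins every loan-to-value group but FirstBank wins overall — MetroCredit's loans skew toward the low-rate LTV 70–85% group.)

FirstBank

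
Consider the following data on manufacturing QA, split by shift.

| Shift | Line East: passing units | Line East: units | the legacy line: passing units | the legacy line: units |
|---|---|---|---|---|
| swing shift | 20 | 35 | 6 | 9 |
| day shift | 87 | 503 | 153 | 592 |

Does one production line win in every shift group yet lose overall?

No

Swing shift: Line East 20/35 = 57.1%, the legacy line 6/9 = 66.7% → the legacy line
Day shift: Line East 87/503 = 17.3%, the legacy line 153/592 = 25.8% → the legacy line
Overall: Line East 107/538 = 19.9%, the legacy line 159/601 = 26.5% → the legacy line
The legacy line wins overall and in every shift group — no reversal.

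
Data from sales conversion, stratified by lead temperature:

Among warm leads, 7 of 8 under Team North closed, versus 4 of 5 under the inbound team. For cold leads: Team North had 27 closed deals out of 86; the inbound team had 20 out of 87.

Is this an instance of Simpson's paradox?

Warm: Team North 7/8 = 87.5%, the inbound team 4/5 = 80.0% → Team North
Cold: Team North 27/86 = 31.4%, the inbound team 20/87 = 23.0% → Team North
Overall: Team North 34/94 = 36.2%, the inbound team 24/92 = 26.1% → Team North
Team North wins overall and in every lead group — no reversal.

No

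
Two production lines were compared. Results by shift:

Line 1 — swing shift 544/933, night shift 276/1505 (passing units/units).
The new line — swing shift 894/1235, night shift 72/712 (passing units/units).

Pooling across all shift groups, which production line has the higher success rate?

Swing shift: Line 1 544/933 = 58.3%, the new line 894/1235 = 72.4% → the new line
Night shift: Line 1 276/1505 = 18.3%, the new line 72/712 = 10.1% → Line 1
Overall: Line 1 820/2438 = 33.6%, the new line 966/1947 = 49.6% → the new line
(Neither sweeps every shift group, but the new line has the higher pooled rate.)

the new line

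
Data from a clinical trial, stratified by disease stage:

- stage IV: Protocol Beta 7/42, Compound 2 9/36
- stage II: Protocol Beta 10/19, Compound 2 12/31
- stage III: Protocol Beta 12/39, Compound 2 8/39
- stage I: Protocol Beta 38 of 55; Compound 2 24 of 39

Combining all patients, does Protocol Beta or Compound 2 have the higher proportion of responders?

Protocol Beta

Stage IV: Protocol Beta 7/42 = 16.7%, Compound 2 9/36 = 25.0% → Compound 2
Stage II: Protocol Beta 10/19 = 52.6%, Compound 2 12/31 = 38.7% → Protocol Beta
Stage III: Protocol Beta 12/39 = 30.8%, Compound 2 8/39 = 20.5% → Protocol Beta
Stage I: Protocol Beta 38/55 = 69.1%, Compound 2 24/39 = 61.5% → Protocol Beta
Overall: Protocol Beta 67/155 = 43.2%, Compound 2 53/145 = 36.6% → Protocol Beta
(Neither sweeps every disease group, but Protocol Beta has the higher pooled rate.)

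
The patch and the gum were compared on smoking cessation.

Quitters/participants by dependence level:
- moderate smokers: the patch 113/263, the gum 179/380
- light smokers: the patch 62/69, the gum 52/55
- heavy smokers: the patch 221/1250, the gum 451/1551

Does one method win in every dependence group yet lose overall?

Moderate smokers: the patch 113/263 = 43.0%, the gum 179/380 = 47.1% → the gum
Light smokers: the patch 62/69 = 89.9%, the gum 52/55 = 94.5% → the gum
Heavy smokers: the patch 221/1250 = 17.7%, the gum 451/1551 = 29.1% → the gum
Overall: the patch 396/1582 = 25.0%, the gum 682/1986 = 34.3% → the gum
The gum wins overall and in every dependence group — no reversal.

No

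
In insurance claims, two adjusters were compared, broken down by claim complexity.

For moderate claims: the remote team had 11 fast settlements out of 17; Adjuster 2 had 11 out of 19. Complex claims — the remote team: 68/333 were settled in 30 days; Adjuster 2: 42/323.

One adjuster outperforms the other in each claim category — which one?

the remote team

Moderate: the remote team 11/17 = 64.7%, Adjuster 2 11/19 = 57.9% → the remote team
Complex: the remote team 68/333 = 20.4%, Adjuster 2 42/323 = 13.0% → the remote team
The remote team has the higher rate in both groups.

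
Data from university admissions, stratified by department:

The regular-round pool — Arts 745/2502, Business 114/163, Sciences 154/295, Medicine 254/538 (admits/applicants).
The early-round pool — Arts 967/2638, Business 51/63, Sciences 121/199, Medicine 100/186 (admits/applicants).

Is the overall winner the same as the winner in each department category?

Arts: the regular-round pool 745/2502 = 29.8%, the early-round pool 967/2638 = 36.7% → the early-round pool
Business: the regular-round pool 114/163 = 69.9%, the early-round pool 51/63 = 81.0% → the early-round pool
Sciences: the regular-round pool 154/295 = 52.2%, the early-round pool 121/199 = 60.8% → the early-round pool
Medicine: the regular-round pool 254/538 = 47.2%, the early-round pool 100/186 = 53.8% → the early-round pool
Overall: the regular-round pool 1267/3498 = 36.2%, the early-round pool 1239/3086 = 40.1% → the early-round pool
The early-round pool wins overall and in every department group — no reversal.

Yes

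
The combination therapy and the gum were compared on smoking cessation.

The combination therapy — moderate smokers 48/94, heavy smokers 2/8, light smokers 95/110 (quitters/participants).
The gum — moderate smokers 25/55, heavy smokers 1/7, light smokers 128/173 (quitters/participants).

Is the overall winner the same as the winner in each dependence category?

Moderate smokers: the combination therapy 48/94 = 51.1%, the gum 25/55 = 45.5% → the combination therapy
Heavy smokers: the combination therapy 2/8 = 25.0%, the gum 1/7 = 14.3% → the combination therapy
Light smokers: the combination therapy 95/110 = 86.4%, the gum 128/173 = 74.0% → the combination therapy
Overall: the combination therapy 145/212 = 68.4%, the gum 154/235 = 65.5% → the combination therapy
The combination therapy wins overall and in every dependence group — no reversal.

Yes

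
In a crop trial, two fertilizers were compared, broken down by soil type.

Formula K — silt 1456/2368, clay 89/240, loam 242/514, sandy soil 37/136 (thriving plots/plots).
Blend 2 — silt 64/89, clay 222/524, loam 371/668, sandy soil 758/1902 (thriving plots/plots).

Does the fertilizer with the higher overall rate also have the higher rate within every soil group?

No

Silt: Formula K 1456/2368 = 61.5%, Blend 2 64/89 = 71.9% → Blend 2
Clay: Formula K 89/240 = 37.1%, Blend 2 222/524 = 42.4% → Blend 2
Loam: Formula K 242/514 = 47.1%, Blend 2 371/668 = 55.5% → Blend 2
Sandy soil: Formula K 37/136 = 27.2%, Blend 2 758/1902 = 39.9% → Blend 2
Overall: Formula K 1824/3258 = 56.0%, Blend 2 1415/3183 = 44.5% → Formula K
Blend 2 wins each soil group but Formula K wins overall — the comparison reverses. Blend 2's plots skew toward sandy soil, which has a lower base rate.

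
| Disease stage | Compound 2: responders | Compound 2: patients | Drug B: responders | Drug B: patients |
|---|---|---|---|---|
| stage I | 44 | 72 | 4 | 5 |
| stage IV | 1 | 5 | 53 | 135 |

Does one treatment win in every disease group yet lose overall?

Yes

Stage I: Compound 2 44/72 = 61.1%, Drug B 4/5 = 80.0% → Drug B
Stage IV: Compound 2 1/5 = 20.0%, Drug B 53/135 = 39.3% → Drug B
Overall: Compound 2 45/77 = 58.4%, Drug B 57/140 = 40.7% → Compound 2
Drug B wins each disease group but Compound 2 wins overall — the comparison reverses. Drug B's patients skew toward stage IV, which has a lower base rate.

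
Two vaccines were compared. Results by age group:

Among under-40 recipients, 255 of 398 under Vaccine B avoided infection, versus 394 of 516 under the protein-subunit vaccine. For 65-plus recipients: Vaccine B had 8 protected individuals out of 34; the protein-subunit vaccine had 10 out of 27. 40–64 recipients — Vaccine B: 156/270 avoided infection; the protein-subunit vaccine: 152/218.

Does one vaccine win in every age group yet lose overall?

No

Under-40: Vaccine B 255/398 = 64.1%, the protein-subunit vaccine 394/516 = 76.4% → the protein-subunit vaccine
65-plus: Vaccine B 8/34 = 23.5%, the protein-subunit vaccine 10/27 = 37.0% → the protein-subunit vaccine
40–64: Vaccine B 156/270 = 57.8%, the protein-subunit vaccine 152/218 = 69.7% → the protein-subunit vaccine
Overall: Vaccine B 419/702 = 59.7%, the protein-subunit vaccine 556/761 = 73.1% → the protein-subunit vaccine
The protein-subunit vaccine wins overall and in every age group — no reversal.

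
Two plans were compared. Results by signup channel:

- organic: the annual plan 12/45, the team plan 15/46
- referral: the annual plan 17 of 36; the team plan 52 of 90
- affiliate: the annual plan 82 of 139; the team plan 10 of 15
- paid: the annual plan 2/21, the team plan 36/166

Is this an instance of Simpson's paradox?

Organic: the annual plan 12/45 = 26.7%, the team plan 15/46 = 32.6% → the team plan
Referral: the annual plan 17/36 = 47.2%, the team plan 52/90 = 57.8% → the team plan
Affiliate: the annual plan 82/139 = 59.0%, the team plan 10/15 = 66.7% → the team plan
Paid: the annual plan 2/21 = 9.5%, the team plan 36/166 = 21.7% → the team plan
Overall: the annual plan 113/241 = 46.9%, the team plan 113/317 = 35.6% → the annual plan
The team plan wins each signup group but the annual plan wins overall — the comparison reverses. The team plan's customers skew toward paid, which has a lower base rate.

Yes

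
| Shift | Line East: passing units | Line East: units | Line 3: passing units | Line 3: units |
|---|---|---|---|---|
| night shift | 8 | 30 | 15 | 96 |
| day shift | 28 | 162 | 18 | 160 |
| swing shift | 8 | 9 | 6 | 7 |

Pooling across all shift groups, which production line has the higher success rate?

Line East

Night shift: Line East 8/30 = 26.7%, Line 3 15/96 = 15.6% → Line East
Day shift: Line East 28/162 = 17.3%, Line 3 18/160 = 11.2% → Line East
Swing shift: Line East 8/9 = 88.9%, Line 3 6/7 = 85.7% → Line East
Overall: Line East 44/201 = 21.9%, Line 3 39/263 = 14.8% → Line East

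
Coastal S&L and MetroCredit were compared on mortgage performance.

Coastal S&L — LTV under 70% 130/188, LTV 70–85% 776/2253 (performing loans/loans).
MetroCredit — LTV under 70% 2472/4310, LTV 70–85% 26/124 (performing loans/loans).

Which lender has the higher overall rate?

MetroCredit

LTV under 70%: Coastal S&L 130/188 = 69.1%, MetroCredit 2472/4310 = 57.4% → Coastal S&L
LTV 70–85%: Coastal S&L 776/2253 = 34.4%, MetroCredit 26/124 = 21.0% → Coastal S&L
Overall: Coastal S&L 906/2441 = 37.1%, MetroCredit 2498/4434 = 56.3% → MetroCredit
(Coastal S&L wins every loan-to-value group but MetroCredit wins overall — Coastal S&L's loans skew toward the low-rate LTV 70–85% group.)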